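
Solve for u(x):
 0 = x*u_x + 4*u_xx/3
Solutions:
 u(x) = C1 + C2*erf(sqrt(6)*x/4)


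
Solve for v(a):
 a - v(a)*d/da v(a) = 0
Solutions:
 v(a) = -sqrt(C1 + a^2)
 v(a) = sqrt(C1 + a^2)


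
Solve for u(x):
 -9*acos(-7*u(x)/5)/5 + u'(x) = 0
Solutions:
 Integral(1/acos(-7*_y/5), (_y, u(x))) = C1 + 9*x/5


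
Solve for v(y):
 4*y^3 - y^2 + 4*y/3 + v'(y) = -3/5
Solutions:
 v(y) = C1 - y^4 + y^3/3 - 2*y^2/3 - 3*y/5


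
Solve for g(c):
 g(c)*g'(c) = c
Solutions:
 g(c) = -sqrt(C1 + c^2)
 g(c) = sqrt(C1 + c^2)


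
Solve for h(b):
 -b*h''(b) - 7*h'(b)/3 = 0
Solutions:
 h(b) = C1 + C2/b^(4/3)


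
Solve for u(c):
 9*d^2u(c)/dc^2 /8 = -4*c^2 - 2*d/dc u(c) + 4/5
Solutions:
 u(c) = C1 + C2*exp(-16*c/9) - 2*c^3/3 + 9*c^2/8 - 277*c/320


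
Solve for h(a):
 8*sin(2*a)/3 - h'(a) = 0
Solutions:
 h(a) = C1 - 4*cos(2*a)/3


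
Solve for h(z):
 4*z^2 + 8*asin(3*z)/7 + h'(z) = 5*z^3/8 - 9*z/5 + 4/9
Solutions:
 h(z) = C1 + 5*z^4/32 - 4*z^3/3 - 9*z^2/10 - 8*z*asin(3*z)/7 + 4*z/9 - 8*sqrt(1 - 9*z^2)/21


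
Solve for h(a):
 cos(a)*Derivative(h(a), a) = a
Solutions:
 h(a) = C1 + Integral(a/cos(a), a)


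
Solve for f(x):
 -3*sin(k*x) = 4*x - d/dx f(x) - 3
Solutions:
 f(x) = C1 + 2*x^2 - 3*x - 3*cos(k*x)/k


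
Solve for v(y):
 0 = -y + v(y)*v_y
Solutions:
 v(y) = -sqrt(C1 + y^2)
 v(y) = sqrt(C1 + y^2)


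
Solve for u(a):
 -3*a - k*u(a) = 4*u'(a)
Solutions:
 u(a) = C1*exp(-a*k/4) - 3*a/k + 12/k^2


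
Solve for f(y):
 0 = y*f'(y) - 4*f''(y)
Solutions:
 f(y) = C1 + C2*erfi(sqrt(2)*y/4)


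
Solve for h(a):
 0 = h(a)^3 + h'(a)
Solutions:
 h(a) = -sqrt(2)*sqrt(-1/(C1 - a))/2
 h(a) = sqrt(2)*sqrt(-1/(C1 - a))/2


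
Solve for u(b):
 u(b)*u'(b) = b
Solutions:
 u(b) = -sqrt(C1 + b^2)
 u(b) = sqrt(C1 + b^2)


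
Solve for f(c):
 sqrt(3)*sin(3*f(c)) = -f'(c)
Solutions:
 f(c) = -acos((-C1 - exp(6*sqrt(3)*c))/(C1 - exp(6*sqrt(3)*c)))/3 + 2*pi/3
 f(c) = acos((-C1 - exp(6*sqrt(3)*c))/(C1 - exp(6*sqrt(3)*c)))/3


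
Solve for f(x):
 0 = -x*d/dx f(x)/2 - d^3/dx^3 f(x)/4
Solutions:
 f(x) = C1 + Integral(C2*airyai(-2^(1/3)*x) + C3*airybi(-2^(1/3)*x), x)


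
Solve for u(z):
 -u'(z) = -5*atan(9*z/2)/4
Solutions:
 u(z) = C1 + 5*z*atan(9*z/2)/4 - 5*log(81*z^2 + 4)/36


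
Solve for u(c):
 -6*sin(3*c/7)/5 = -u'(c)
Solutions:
 u(c) = C1 - 14*cos(3*c/7)/5


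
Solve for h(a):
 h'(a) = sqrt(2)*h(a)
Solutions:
 h(a) = C1*exp(sqrt(2)*a)


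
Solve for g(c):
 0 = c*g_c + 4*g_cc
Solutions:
 g(c) = C1 + C2*erf(sqrt(2)*c/4)


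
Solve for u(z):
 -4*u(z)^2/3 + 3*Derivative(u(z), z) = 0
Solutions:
 u(z) = -9/(C1 + 4*z)


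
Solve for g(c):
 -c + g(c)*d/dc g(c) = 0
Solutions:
 g(c) = -sqrt(C1 + c^2)
 g(c) = sqrt(C1 + c^2)


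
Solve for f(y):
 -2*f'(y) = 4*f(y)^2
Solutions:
 f(y) = 1/(C1 + 2*y)


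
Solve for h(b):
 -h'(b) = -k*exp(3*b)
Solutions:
 h(b) = C1 + k*exp(3*b)/3


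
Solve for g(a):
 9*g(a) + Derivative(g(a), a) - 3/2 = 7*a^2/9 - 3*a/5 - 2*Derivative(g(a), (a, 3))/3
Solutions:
 g(a) = C1*exp(-2^(1/3)*a*(-(27 + sqrt(731))^(1/3) + 2^(1/3)/(27 + sqrt(731))^(1/3))/4)*sin(2^(1/3)*sqrt(3)*a*(2^(1/3)/(27 + sqrt(731))^(1/3) + (27 + sqrt(731))^(1/3))/4) + C2*exp(-2^(1/3)*a*(-(27 + sqrt(731))^(1/3) + 2^(1/3)/(27 + sqrt(731))^(1/3))/4)*cos(2^(1/3)*sqrt(3)*a*(2^(1/3)/(27 + sqrt(731))^(1/3) + (27 + sqrt(731))^(1/3))/4) + C3*exp(2^(1/3)*a*(-(27 + sqrt(731))^(1/3) + 2^(1/3)/(27 + sqrt(731))^(1/3))/2) + 7*a^2/81 - 313*a/3645 + 11561/65610


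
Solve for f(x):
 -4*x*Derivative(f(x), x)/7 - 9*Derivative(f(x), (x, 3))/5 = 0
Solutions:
 f(x) = C1 + Integral(C2*airyai(-2940^(1/3)*x/21) + C3*airybi(-2940^(1/3)*x/21), x)


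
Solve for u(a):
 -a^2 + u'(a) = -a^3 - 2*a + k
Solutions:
 u(a) = C1 - a^4/4 + a^3/3 - a^2 + a*k


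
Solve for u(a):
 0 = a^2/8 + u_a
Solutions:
 u(a) = C1 - a^3/24


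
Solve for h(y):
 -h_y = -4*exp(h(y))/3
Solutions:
 h(y) = log(-1/(C1 + 4*y)) + log(3)


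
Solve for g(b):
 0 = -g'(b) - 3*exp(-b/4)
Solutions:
 g(b) = C1 + 12*exp(-b/4)


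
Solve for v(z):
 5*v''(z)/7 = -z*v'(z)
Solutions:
 v(z) = C1 + C2*erf(sqrt(70)*z/10)


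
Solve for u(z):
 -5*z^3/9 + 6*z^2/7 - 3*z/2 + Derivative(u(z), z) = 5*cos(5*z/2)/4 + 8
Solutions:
 u(z) = C1 + 5*z^4/36 - 2*z^3/7 + 3*z^2/4 + 8*z + sin(5*z/2)/2


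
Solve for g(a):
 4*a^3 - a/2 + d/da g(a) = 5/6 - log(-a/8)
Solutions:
 g(a) = C1 - a^4 + a^2/4 - a*log(-a) + a*(11/6 + 3*log(2))


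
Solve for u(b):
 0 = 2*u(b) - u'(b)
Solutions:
 u(b) = C1*exp(2*b)


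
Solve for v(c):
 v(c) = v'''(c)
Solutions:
 v(c) = C3*exp(c) + (C1*sin(sqrt(3)*c/2) + C2*cos(sqrt(3)*c/2))*exp(-c/2)


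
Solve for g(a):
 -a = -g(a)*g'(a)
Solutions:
 g(a) = -sqrt(C1 + a^2)
 g(a) = sqrt(C1 + a^2)


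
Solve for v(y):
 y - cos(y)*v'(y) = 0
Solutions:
 v(y) = C1 + Integral(y/cos(y), y)


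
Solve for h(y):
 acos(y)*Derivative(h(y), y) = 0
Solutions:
 h(y) = C1


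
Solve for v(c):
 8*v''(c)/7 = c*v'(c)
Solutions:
 v(c) = C1 + C2*erfi(sqrt(7)*c/4)


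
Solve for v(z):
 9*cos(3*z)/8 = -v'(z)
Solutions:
 v(z) = C1 - 3*sin(3*z)/8


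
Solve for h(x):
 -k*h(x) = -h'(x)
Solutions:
 h(x) = C1*exp(k*x)


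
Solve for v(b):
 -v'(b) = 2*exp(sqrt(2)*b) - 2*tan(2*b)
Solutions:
 v(b) = C1 - sqrt(2)*exp(sqrt(2)*b) - log(cos(2*b))


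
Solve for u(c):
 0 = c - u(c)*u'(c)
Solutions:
 u(c) = -sqrt(C1 + c^2)
 u(c) = sqrt(C1 + c^2)


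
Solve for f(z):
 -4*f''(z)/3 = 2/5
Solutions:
 f(z) = C1 + C2*z - 3*z^2/20


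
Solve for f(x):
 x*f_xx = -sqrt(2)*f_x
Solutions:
 f(x) = C1 + C2*x^(1 - sqrt(2))


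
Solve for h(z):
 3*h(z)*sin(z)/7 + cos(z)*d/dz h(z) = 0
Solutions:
 h(z) = C1*cos(z)^(3/7)


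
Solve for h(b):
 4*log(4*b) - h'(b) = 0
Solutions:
 h(b) = C1 + 4*b*log(b) - 4*b + b*log(256)


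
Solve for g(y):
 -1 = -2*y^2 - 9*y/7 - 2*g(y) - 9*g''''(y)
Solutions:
 g(y) = -y^2 - 9*y/14 + (C1*sin(2^(3/4)*sqrt(3)*y/6) + C2*cos(2^(3/4)*sqrt(3)*y/6))*exp(-2^(3/4)*sqrt(3)*y/6) + (C3*sin(2^(3/4)*sqrt(3)*y/6) + C4*cos(2^(3/4)*sqrt(3)*y/6))*exp(2^(3/4)*sqrt(3)*y/6) + 1/2


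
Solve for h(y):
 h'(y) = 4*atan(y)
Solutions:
 h(y) = C1 + 4*y*atan(y) - 2*log(y^2 + 1)


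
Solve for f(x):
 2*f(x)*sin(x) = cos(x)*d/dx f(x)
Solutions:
 f(x) = C1/cos(x)^2


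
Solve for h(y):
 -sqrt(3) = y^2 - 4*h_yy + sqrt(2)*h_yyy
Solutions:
 h(y) = C1 + C2*y + C3*exp(2*sqrt(2)*y) + y^4/48 + sqrt(2)*y^3/48 + y^2*(1 + 4*sqrt(3))/32


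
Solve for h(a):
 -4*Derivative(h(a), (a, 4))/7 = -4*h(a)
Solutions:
 h(a) = C1*exp(-7^(1/4)*a) + C2*exp(7^(1/4)*a) + C3*sin(7^(1/4)*a) + C4*cos(7^(1/4)*a)


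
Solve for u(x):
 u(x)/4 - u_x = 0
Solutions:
 u(x) = C1*exp(x/4)


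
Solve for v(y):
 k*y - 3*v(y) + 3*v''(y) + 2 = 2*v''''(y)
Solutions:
 v(y) = k*y/3 + (C1*sin(2^(3/4)*3^(1/4)*y*sin(atan(sqrt(15)/3)/2)/2) + C2*cos(2^(3/4)*3^(1/4)*y*sin(atan(sqrt(15)/3)/2)/2))*exp(-2^(3/4)*3^(1/4)*y*cos(atan(sqrt(15)/3)/2)/2) + (C3*sin(2^(3/4)*3^(1/4)*y*sin(atan(sqrt(15)/3)/2)/2) + C4*cos(2^(3/4)*3^(1/4)*y*sin(atan(sqrt(15)/3)/2)/2))*exp(2^(3/4)*3^(1/4)*y*cos(atan(sqrt(15)/3)/2)/2) + 2/3


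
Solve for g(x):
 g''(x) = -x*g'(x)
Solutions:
 g(x) = C1 + C2*erf(sqrt(2)*x/2)


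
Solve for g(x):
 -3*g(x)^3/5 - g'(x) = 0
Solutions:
 g(x) = -sqrt(10)*sqrt(-1/(C1 - 3*x))/2
 g(x) = sqrt(10)*sqrt(-1/(C1 - 3*x))/2


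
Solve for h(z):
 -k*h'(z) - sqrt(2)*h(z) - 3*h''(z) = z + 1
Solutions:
 h(z) = C1*exp(z*(-k + sqrt(k^2 - 12*sqrt(2)))/6) + C2*exp(-z*(k + sqrt(k^2 - 12*sqrt(2)))/6) + k/2 - sqrt(2)*z/2 - sqrt(2)/2


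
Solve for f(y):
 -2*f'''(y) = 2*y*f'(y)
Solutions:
 f(y) = C1 + Integral(C2*airyai(-y) + C3*airybi(-y), y)


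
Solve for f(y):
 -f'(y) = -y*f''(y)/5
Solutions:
 f(y) = C1 + C2*y^6


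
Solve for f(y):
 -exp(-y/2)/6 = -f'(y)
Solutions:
 f(y) = C1 - exp(-y/2)/3


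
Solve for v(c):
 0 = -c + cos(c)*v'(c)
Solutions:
 v(c) = C1 + Integral(c/cos(c), c)


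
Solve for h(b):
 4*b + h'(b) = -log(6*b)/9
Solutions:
 h(b) = C1 - 2*b^2 - b*log(b)/9 - b*log(6)/9 + b/9


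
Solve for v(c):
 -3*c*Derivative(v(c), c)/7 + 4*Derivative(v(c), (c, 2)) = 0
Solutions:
 v(c) = C1 + C2*erfi(sqrt(42)*c/28)


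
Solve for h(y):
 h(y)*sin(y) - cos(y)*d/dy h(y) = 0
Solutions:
 h(y) = C1/cos(y)


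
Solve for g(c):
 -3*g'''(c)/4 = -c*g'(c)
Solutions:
 g(c) = C1 + Integral(C2*airyai(6^(2/3)*c/3) + C3*airybi(6^(2/3)*c/3), c)


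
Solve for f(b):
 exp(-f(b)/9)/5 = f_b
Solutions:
 f(b) = 9*log(C1 + b/45)


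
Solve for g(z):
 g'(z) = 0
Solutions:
 g(z) = C1


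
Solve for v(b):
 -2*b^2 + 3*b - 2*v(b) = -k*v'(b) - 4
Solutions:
 v(b) = C1*exp(2*b/k) - b^2 - b*k + 3*b/2 - k^2/2 + 3*k/4 + 2


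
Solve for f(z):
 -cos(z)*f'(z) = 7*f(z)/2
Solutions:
 f(z) = C1*(sin(z) - 1)^(7/4)/(sin(z) + 1)^(7/4)


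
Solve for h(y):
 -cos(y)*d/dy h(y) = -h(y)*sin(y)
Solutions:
 h(y) = C1/cos(y)


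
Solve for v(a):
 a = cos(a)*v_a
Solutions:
 v(a) = C1 + Integral(a/cos(a), a)


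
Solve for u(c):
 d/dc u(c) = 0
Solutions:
 u(c) = C1


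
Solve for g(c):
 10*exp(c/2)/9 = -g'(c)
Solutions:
 g(c) = C1 - 20*exp(c/2)/9


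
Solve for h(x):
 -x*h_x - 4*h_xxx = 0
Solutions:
 h(x) = C1 + Integral(C2*airyai(-2^(1/3)*x/2) + C3*airybi(-2^(1/3)*x/2), x)


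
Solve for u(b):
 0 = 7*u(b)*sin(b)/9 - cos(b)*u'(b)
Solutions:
 u(b) = C1/cos(b)^(7/9)


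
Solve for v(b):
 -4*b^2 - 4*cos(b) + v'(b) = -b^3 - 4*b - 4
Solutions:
 v(b) = C1 - b^4/4 + 4*b^3/3 - 2*b^2 - 4*b + 4*sin(b)


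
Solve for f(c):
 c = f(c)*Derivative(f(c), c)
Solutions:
 f(c) = -sqrt(C1 + c^2)
 f(c) = sqrt(C1 + c^2)


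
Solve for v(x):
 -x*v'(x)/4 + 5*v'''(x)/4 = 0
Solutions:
 v(x) = C1 + Integral(C2*airyai(5^(2/3)*x/5) + C3*airybi(5^(2/3)*x/5), x)


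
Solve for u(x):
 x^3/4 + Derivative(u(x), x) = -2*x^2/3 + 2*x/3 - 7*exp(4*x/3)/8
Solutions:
 u(x) = C1 - x^4/16 - 2*x^3/9 + x^2/3 - 21*exp(4*x/3)/32


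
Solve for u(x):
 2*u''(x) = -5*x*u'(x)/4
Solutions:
 u(x) = C1 + C2*erf(sqrt(5)*x/4)


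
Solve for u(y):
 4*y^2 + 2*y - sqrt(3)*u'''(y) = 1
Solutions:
 u(y) = C1 + C2*y + C3*y^2 + sqrt(3)*y^5/45 + sqrt(3)*y^4/36 - sqrt(3)*y^3/18


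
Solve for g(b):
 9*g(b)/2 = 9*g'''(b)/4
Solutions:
 g(b) = C3*exp(2^(1/3)*b) + (C1*sin(2^(1/3)*sqrt(3)*b/2) + C2*cos(2^(1/3)*sqrt(3)*b/2))*exp(-2^(1/3)*b/2)


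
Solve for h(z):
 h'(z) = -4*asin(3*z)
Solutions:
 h(z) = C1 - 4*z*asin(3*z) - 4*sqrt(1 - 9*z^2)/3


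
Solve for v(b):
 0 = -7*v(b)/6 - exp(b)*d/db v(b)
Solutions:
 v(b) = C1*exp(7*exp(-b)/6)


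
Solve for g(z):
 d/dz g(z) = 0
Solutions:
 g(z) = C1


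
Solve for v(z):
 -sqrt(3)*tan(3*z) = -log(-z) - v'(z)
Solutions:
 v(z) = C1 - z*log(-z) + z - sqrt(3)*log(cos(3*z))/3


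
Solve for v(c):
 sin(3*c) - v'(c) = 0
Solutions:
 v(c) = C1 - cos(3*c)/3


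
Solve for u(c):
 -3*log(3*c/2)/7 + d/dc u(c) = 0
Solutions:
 u(c) = C1 + 3*c*log(c)/7 - 3*c/7 - 3*c*log(2)/7 + 3*c*log(3)/7


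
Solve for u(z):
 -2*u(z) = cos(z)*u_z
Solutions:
 u(z) = C1*(sin(z) - 1)/(sin(z) + 1)


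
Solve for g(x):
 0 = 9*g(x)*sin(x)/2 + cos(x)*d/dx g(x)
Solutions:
 g(x) = C1*cos(x)^(9/2)


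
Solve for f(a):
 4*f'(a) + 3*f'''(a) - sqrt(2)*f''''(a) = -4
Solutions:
 f(a) = C1 + C2*exp(a*(-2*(sqrt(3) + 5*sqrt(2)/4)^(1/3) - 1/(sqrt(3) + 5*sqrt(2)/4)^(1/3) + 2*sqrt(2))/4)*sin(sqrt(3)*a*(-2*(sqrt(3) + 5*sqrt(2)/4)^(1/3) + (sqrt(3) + 5*sqrt(2)/4)^(-1/3))/4) + C3*exp(a*(-2*(sqrt(3) + 5*sqrt(2)/4)^(1/3) - 1/(sqrt(3) + 5*sqrt(2)/4)^(1/3) + 2*sqrt(2))/4)*cos(sqrt(3)*a*(-2*(sqrt(3) + 5*sqrt(2)/4)^(1/3) + (sqrt(3) + 5*sqrt(2)/4)^(-1/3))/4) + C4*exp(a*(1/(2*(sqrt(3) + 5*sqrt(2)/4)^(1/3)) + sqrt(2)/2 + (sqrt(3) + 5*sqrt(2)/4)^(1/3))) - a


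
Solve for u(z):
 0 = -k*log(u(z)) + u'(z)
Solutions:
 li(u(z)) = C1 + k*z


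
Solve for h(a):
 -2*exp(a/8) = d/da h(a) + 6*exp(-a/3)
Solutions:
 h(a) = C1 - 16*exp(a/8) + 18*exp(-a/3)


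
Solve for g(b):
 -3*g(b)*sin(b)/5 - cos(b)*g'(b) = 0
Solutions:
 g(b) = C1*cos(b)^(3/5)


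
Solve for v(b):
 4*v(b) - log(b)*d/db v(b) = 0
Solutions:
 v(b) = C1*exp(4*li(b))


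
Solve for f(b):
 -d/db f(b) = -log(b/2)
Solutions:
 f(b) = C1 + b*log(b) - b - b*log(2)


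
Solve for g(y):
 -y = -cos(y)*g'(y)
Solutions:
 g(y) = C1 + Integral(y/cos(y), y)


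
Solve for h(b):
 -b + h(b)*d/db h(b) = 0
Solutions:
 h(b) = -sqrt(C1 + b^2)
 h(b) = sqrt(C1 + b^2)


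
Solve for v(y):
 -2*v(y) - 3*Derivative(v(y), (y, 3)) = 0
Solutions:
 v(y) = C3*exp(-2^(1/3)*3^(2/3)*y/3) + (C1*sin(2^(1/3)*3^(1/6)*y/2) + C2*cos(2^(1/3)*3^(1/6)*y/2))*exp(2^(1/3)*3^(2/3)*y/6)


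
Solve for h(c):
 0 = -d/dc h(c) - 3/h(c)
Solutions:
 h(c) = -sqrt(C1 - 6*c)
 h(c) = sqrt(C1 - 6*c)


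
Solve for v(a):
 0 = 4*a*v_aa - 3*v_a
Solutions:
 v(a) = C1 + C2*a^(7/4)


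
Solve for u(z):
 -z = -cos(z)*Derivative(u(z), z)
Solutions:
 u(z) = C1 + Integral(z/cos(z), z)


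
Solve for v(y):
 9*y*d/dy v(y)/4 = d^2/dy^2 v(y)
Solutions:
 v(y) = C1 + C2*erfi(3*sqrt(2)*y/4)


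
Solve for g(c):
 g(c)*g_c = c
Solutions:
 g(c) = -sqrt(C1 + c^2)
 g(c) = sqrt(C1 + c^2)


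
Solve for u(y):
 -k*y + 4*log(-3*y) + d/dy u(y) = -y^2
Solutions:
 u(y) = C1 + k*y^2/2 - y^3/3 - 4*y*log(-y) + 4*y*(1 - log(3))


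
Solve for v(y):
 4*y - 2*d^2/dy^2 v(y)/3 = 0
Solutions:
 v(y) = C1 + C2*y + y^3


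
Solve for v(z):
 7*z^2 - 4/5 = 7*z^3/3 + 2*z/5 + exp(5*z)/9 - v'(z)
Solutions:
 v(z) = C1 + 7*z^4/12 - 7*z^3/3 + z^2/5 + 4*z/5 + exp(5*z)/45


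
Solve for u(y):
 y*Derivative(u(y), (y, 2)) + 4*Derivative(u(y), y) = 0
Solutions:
 u(y) = C1 + C2/y^3


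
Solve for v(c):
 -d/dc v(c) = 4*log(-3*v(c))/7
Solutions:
 7*Integral(1/(log(-_y) + log(3)), (_y, v(c)))/4 = C1 - c


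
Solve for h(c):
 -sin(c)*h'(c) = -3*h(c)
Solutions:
 h(c) = C1*(cos(c) - 1)^(3/2)/(cos(c) + 1)^(3/2)


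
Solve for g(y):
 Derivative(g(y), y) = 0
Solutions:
 g(y) = C1


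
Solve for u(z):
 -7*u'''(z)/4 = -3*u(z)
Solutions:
 u(z) = C3*exp(12^(1/3)*7^(2/3)*z/7) + (C1*sin(14^(2/3)*3^(5/6)*z/14) + C2*cos(14^(2/3)*3^(5/6)*z/14))*exp(-12^(1/3)*7^(2/3)*z/14)


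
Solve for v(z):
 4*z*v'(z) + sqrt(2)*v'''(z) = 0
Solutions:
 v(z) = C1 + Integral(C2*airyai(-sqrt(2)*z) + C3*airybi(-sqrt(2)*z), z)


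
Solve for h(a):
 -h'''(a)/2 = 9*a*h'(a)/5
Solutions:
 h(a) = C1 + Integral(C2*airyai(-18^(1/3)*5^(2/3)*a/5) + C3*airybi(-18^(1/3)*5^(2/3)*a/5), a)


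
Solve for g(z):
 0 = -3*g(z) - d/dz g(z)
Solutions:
 g(z) = C1*exp(-3*z)


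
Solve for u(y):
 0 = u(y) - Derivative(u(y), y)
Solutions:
 u(y) = C1*exp(y)


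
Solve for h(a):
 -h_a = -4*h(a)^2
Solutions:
 h(a) = -1/(C1 + 4*a)


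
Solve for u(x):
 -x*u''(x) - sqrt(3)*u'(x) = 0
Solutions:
 u(x) = C1 + C2*x^(1 - sqrt(3))


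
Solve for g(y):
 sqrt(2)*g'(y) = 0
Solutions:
 g(y) = C1


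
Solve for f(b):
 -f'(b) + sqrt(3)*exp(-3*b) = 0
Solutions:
 f(b) = C1 - sqrt(3)*exp(-3*b)/3


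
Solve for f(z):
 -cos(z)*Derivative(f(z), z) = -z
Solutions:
 f(z) = C1 + Integral(z/cos(z), z)


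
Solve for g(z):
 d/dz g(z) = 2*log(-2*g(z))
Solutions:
 -Integral(1/(log(-_y) + log(2)), (_y, g(z)))/2 = C1 - z


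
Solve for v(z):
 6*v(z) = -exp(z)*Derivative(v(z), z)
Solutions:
 v(z) = C1*exp(6*exp(-z))


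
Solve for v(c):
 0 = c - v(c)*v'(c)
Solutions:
 v(c) = -sqrt(C1 + c^2)
 v(c) = sqrt(C1 + c^2)


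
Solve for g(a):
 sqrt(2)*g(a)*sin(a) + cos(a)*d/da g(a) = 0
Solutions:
 g(a) = C1*cos(a)^(sqrt(2))


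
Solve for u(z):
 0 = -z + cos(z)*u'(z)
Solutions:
 u(z) = C1 + Integral(z/cos(z), z)


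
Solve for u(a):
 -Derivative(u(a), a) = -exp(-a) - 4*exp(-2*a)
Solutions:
 u(a) = C1 - exp(-a) - 2*exp(-2*a)


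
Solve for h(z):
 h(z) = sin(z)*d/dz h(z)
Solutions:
 h(z) = C1*sqrt(cos(z) - 1)/sqrt(cos(z) + 1)


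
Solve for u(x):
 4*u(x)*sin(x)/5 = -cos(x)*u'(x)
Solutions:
 u(x) = C1*cos(x)^(4/5)


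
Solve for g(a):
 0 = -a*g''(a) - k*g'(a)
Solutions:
 g(a) = C1 + a^(1 - re(k))*(C2*sin(log(a)*Abs(im(k))) + C3*cos(log(a)*im(k)))


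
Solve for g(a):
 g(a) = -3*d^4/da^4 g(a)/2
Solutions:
 g(a) = (C1*sin(6^(3/4)*a/6) + C2*cos(6^(3/4)*a/6))*exp(-6^(3/4)*a/6) + (C3*sin(6^(3/4)*a/6) + C4*cos(6^(3/4)*a/6))*exp(6^(3/4)*a/6)


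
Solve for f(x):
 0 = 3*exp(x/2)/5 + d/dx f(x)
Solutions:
 f(x) = C1 - 6*exp(x/2)/5


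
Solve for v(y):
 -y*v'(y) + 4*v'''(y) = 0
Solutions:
 v(y) = C1 + Integral(C2*airyai(2^(1/3)*y/2) + C3*airybi(2^(1/3)*y/2), y)


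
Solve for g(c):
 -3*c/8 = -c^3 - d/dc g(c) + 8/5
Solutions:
 g(c) = C1 - c^4/4 + 3*c^2/16 + 8*c/5


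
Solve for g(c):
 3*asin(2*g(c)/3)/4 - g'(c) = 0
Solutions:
 Integral(1/asin(2*_y/3), (_y, g(c))) = C1 + 3*c/4


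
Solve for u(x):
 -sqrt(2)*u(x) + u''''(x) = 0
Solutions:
 u(x) = C1*exp(-2^(1/8)*x) + C2*exp(2^(1/8)*x) + C3*sin(2^(1/8)*x) + C4*cos(2^(1/8)*x)


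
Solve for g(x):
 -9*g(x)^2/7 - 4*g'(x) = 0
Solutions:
 g(x) = 28/(C1 + 9*x)


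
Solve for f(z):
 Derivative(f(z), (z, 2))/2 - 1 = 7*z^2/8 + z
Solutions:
 f(z) = C1 + C2*z + 7*z^4/48 + z^3/3 + z^2


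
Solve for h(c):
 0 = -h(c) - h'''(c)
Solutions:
 h(c) = C3*exp(-c) + (C1*sin(sqrt(3)*c/2) + C2*cos(sqrt(3)*c/2))*exp(c/2)


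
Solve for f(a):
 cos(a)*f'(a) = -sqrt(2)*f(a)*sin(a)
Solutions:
 f(a) = C1*cos(a)^(sqrt(2))


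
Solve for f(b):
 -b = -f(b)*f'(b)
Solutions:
 f(b) = -sqrt(C1 + b^2)
 f(b) = sqrt(C1 + b^2)


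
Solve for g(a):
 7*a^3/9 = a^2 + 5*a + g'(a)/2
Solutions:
 g(a) = C1 + 7*a^4/18 - 2*a^3/3 - 5*a^2


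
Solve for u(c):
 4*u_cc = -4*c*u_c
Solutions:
 u(c) = C1 + C2*erf(sqrt(2)*c/2)


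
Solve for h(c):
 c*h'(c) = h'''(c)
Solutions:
 h(c) = C1 + Integral(C2*airyai(c) + C3*airybi(c), c)


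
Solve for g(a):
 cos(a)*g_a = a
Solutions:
 g(a) = C1 + Integral(a/cos(a), a)


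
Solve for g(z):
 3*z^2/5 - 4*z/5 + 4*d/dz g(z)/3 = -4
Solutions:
 g(z) = C1 - 3*z^3/20 + 3*z^2/10 - 3*z


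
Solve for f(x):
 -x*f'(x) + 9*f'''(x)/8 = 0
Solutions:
 f(x) = C1 + Integral(C2*airyai(2*3^(1/3)*x/3) + C3*airybi(2*3^(1/3)*x/3), x)


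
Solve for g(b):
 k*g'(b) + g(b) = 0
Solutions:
 g(b) = C1*exp(-b/k)


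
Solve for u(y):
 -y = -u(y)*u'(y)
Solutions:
 u(y) = -sqrt(C1 + y^2)
 u(y) = sqrt(C1 + y^2)


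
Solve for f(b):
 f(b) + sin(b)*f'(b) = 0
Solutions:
 f(b) = C1*sqrt(cos(b) + 1)/sqrt(cos(b) - 1)


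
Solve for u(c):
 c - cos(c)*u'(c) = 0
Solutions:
 u(c) = C1 + Integral(c/cos(c), c)


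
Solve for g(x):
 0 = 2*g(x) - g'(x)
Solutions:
 g(x) = C1*exp(2*x)


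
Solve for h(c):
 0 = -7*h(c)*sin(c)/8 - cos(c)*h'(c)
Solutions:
 h(c) = C1*cos(c)^(7/8)


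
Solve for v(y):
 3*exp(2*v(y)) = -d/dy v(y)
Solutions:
 v(y) = log(-sqrt(-1/(C1 - 3*y))) - log(2)/2
 v(y) = log(-1/(C1 - 3*y))/2 - log(2)/2


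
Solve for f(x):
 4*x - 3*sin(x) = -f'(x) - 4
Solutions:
 f(x) = C1 - 2*x^2 - 4*x - 3*cos(x)


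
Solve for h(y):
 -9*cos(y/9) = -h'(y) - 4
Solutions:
 h(y) = C1 - 4*y + 81*sin(y/9)


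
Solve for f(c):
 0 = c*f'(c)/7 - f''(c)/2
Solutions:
 f(c) = C1 + C2*erfi(sqrt(7)*c/7)


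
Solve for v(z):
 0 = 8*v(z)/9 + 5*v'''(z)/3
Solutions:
 v(z) = C3*exp(-2*15^(2/3)*z/15) + (C1*sin(3^(1/6)*5^(2/3)*z/5) + C2*cos(3^(1/6)*5^(2/3)*z/5))*exp(15^(2/3)*z/15)


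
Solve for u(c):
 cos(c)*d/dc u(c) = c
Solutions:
 u(c) = C1 + Integral(c/cos(c), c)


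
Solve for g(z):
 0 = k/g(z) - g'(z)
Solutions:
 g(z) = -sqrt(C1 + 2*k*z)
 g(z) = sqrt(C1 + 2*k*z)


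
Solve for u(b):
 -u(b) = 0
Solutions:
 u(b) = 0


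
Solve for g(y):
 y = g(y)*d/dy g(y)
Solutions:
 g(y) = -sqrt(C1 + y^2)
 g(y) = sqrt(C1 + y^2)


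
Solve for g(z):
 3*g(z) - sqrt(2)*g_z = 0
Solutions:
 g(z) = C1*exp(3*sqrt(2)*z/2)


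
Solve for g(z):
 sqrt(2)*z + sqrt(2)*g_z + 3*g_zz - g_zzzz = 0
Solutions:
 g(z) = C1 + C2*exp(-sqrt(2)*z) + C3*exp(z*(sqrt(2) + sqrt(6))/2) + C4*exp(z*(-sqrt(6) + sqrt(2))/2) - z^2/2 + 3*sqrt(2)*z/2


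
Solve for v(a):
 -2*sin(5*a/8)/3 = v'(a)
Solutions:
 v(a) = C1 + 16*cos(5*a/8)/15


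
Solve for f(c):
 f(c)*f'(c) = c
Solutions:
 f(c) = -sqrt(C1 + c^2)
 f(c) = sqrt(C1 + c^2)


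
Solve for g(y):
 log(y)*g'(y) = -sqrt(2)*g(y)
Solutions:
 g(y) = C1*exp(-sqrt(2)*li(y))


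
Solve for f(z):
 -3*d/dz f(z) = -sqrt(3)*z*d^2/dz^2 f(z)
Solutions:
 f(z) = C1 + C2*z^(1 + sqrt(3))


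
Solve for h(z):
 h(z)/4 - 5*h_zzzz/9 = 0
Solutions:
 h(z) = C1*exp(-5^(3/4)*sqrt(6)*z/10) + C2*exp(5^(3/4)*sqrt(6)*z/10) + C3*sin(5^(3/4)*sqrt(6)*z/10) + C4*cos(5^(3/4)*sqrt(6)*z/10)


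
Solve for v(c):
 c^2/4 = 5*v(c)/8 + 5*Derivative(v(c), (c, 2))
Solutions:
 v(c) = C1*sin(sqrt(2)*c/4) + C2*cos(sqrt(2)*c/4) + 2*c^2/5 - 32/5


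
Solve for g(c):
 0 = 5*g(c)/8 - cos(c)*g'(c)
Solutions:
 g(c) = C1*(sin(c) + 1)^(5/16)/(sin(c) - 1)^(5/16)


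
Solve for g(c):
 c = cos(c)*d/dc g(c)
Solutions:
 g(c) = C1 + Integral(c/cos(c), c)


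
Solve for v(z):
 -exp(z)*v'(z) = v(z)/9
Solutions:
 v(z) = C1*exp(exp(-z)/9)


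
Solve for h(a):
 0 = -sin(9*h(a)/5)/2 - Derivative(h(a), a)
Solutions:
 a/2 + 5*log(cos(9*h(a)/5) - 1)/18 - 5*log(cos(9*h(a)/5) + 1)/18 = C1


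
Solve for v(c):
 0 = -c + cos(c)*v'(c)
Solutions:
 v(c) = C1 + Integral(c/cos(c), c)


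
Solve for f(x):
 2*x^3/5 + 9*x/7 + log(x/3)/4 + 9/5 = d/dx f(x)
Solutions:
 f(x) = C1 + x^4/10 + 9*x^2/14 + x*log(x)/4 - x*log(3)/4 + 31*x/20


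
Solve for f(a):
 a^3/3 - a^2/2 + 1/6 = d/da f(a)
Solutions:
 f(a) = C1 + a^4/12 - a^3/6 + a/6


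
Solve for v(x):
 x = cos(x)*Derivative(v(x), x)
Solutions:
 v(x) = C1 + Integral(x/cos(x), x)


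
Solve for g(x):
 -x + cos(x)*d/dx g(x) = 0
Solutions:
 g(x) = C1 + Integral(x/cos(x), x)


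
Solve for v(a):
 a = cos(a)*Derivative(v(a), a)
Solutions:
 v(a) = C1 + Integral(a/cos(a), a)


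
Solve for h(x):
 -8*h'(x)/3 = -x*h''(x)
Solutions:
 h(x) = C1 + C2*x^(11/3)


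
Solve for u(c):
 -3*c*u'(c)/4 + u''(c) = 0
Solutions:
 u(c) = C1 + C2*erfi(sqrt(6)*c/4)


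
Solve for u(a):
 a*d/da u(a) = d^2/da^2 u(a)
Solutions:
 u(a) = C1 + C2*erfi(sqrt(2)*a/2)


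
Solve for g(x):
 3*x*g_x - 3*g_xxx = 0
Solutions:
 g(x) = C1 + Integral(C2*airyai(x) + C3*airybi(x), x)


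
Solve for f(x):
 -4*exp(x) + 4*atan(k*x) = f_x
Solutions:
 f(x) = C1 + 4*Piecewise((x*atan(k*x) - log(k^2*x^2 + 1)/(2*k), Ne(k, 0)), (0, True)) - 4*exp(x)


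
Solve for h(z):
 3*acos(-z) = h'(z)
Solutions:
 h(z) = C1 + 3*z*acos(-z) + 3*sqrt(1 - z^2)


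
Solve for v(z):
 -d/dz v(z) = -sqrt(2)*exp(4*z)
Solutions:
 v(z) = C1 + sqrt(2)*exp(4*z)/4


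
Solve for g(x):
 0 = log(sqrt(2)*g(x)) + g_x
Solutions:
 2*Integral(1/(2*log(_y) + log(2)), (_y, g(x))) = C1 - x


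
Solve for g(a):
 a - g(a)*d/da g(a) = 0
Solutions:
 g(a) = -sqrt(C1 + a^2)
 g(a) = sqrt(C1 + a^2)


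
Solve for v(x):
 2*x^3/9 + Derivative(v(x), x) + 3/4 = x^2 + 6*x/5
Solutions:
 v(x) = C1 - x^4/18 + x^3/3 + 3*x^2/5 - 3*x/4


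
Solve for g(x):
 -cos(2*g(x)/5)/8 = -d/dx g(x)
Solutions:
 -x/8 - 5*log(sin(2*g(x)/5) - 1)/4 + 5*log(sin(2*g(x)/5) + 1)/4 = C1


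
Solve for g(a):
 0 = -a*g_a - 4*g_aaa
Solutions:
 g(a) = C1 + Integral(C2*airyai(-2^(1/3)*a/2) + C3*airybi(-2^(1/3)*a/2), a)


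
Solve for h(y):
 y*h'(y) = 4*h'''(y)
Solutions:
 h(y) = C1 + Integral(C2*airyai(2^(1/3)*y/2) + C3*airybi(2^(1/3)*y/2), y)


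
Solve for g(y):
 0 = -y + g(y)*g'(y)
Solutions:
 g(y) = -sqrt(C1 + y^2)
 g(y) = sqrt(C1 + y^2)


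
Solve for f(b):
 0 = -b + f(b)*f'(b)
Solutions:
 f(b) = -sqrt(C1 + b^2)
 f(b) = sqrt(C1 + b^2)


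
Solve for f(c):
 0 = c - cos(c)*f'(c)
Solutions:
 f(c) = C1 + Integral(c/cos(c), c)


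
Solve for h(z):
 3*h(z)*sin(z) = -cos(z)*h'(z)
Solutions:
 h(z) = C1*cos(z)^3


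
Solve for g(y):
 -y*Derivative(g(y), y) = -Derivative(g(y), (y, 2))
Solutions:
 g(y) = C1 + C2*erfi(sqrt(2)*y/2)


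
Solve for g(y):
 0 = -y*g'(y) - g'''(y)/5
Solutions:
 g(y) = C1 + Integral(C2*airyai(-5^(1/3)*y) + C3*airybi(-5^(1/3)*y), y)


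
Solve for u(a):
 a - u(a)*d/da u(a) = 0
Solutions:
 u(a) = -sqrt(C1 + a^2)
 u(a) = sqrt(C1 + a^2)


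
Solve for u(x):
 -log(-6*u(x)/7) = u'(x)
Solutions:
 Integral(1/(log(-_y) - log(7) + log(6)), (_y, u(x))) = C1 - x


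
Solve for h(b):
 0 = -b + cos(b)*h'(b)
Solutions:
 h(b) = C1 + Integral(b/cos(b), b)


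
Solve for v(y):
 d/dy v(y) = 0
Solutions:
 v(y) = C1


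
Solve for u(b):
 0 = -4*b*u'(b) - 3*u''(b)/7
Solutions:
 u(b) = C1 + C2*erf(sqrt(42)*b/3)


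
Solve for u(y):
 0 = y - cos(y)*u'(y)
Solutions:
 u(y) = C1 + Integral(y/cos(y), y)


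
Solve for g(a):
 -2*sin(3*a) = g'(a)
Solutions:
 g(a) = C1 + 2*cos(3*a)/3


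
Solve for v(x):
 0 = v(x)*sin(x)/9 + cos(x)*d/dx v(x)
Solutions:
 v(x) = C1*cos(x)^(1/9)


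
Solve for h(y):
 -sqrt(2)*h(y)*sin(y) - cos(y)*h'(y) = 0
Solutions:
 h(y) = C1*cos(y)^(sqrt(2))


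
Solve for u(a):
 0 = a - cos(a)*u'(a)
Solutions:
 u(a) = C1 + Integral(a/cos(a), a)


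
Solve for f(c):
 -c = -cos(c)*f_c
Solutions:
 f(c) = C1 + Integral(c/cos(c), c)


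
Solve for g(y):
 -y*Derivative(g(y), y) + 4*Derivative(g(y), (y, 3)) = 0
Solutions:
 g(y) = C1 + Integral(C2*airyai(2^(1/3)*y/2) + C3*airybi(2^(1/3)*y/2), y)


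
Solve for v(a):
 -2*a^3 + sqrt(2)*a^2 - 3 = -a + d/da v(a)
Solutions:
 v(a) = C1 - a^4/2 + sqrt(2)*a^3/3 + a^2/2 - 3*a


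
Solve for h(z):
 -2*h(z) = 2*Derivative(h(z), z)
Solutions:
 h(z) = C1*exp(-z)


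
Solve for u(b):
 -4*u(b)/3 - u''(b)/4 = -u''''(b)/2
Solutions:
 u(b) = C1*exp(-sqrt(3)*b*sqrt(3 + sqrt(393))/6) + C2*exp(sqrt(3)*b*sqrt(3 + sqrt(393))/6) + C3*sin(sqrt(3)*b*sqrt(-3 + sqrt(393))/6) + C4*cos(sqrt(3)*b*sqrt(-3 + sqrt(393))/6)


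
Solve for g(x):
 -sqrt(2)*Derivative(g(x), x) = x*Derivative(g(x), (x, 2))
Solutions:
 g(x) = C1 + C2*x^(1 - sqrt(2))


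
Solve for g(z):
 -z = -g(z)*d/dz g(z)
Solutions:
 g(z) = -sqrt(C1 + z^2)
 g(z) = sqrt(C1 + z^2)


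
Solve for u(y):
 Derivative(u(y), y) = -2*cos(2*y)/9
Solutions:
 u(y) = C1 - sin(2*y)/9


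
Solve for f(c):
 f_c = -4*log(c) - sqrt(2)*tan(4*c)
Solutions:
 f(c) = C1 - 4*c*log(c) + 4*c + sqrt(2)*log(cos(4*c))/4


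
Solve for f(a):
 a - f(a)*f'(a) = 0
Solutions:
 f(a) = -sqrt(C1 + a^2)
 f(a) = sqrt(C1 + a^2)


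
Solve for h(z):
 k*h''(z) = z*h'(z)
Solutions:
 h(z) = C1 + C2*erf(sqrt(2)*z*sqrt(-1/k)/2)/sqrt(-1/k)


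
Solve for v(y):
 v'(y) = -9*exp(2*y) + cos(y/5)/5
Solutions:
 v(y) = C1 - 9*exp(2*y)/2 + sin(y/5)


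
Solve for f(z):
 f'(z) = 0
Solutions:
 f(z) = C1


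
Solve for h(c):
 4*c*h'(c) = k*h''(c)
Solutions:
 h(c) = C1 + C2*erf(sqrt(2)*c*sqrt(-1/k))/sqrt(-1/k)


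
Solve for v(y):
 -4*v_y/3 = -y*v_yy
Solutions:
 v(y) = C1 + C2*y^(7/3)


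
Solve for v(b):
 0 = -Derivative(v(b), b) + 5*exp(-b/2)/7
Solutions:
 v(b) = C1 - 10*exp(-b/2)/7


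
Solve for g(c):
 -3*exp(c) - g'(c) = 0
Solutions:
 g(c) = C1 - 3*exp(c)


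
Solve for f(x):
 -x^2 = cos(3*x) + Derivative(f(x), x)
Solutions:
 f(x) = C1 - x^3/3 - sin(3*x)/3


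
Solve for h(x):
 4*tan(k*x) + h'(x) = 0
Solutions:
 h(x) = C1 - 4*Piecewise((-log(cos(k*x))/k, Ne(k, 0)), (0, True))


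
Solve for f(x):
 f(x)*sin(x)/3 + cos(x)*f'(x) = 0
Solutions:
 f(x) = C1*cos(x)^(1/3)


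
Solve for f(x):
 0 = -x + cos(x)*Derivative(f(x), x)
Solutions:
 f(x) = C1 + Integral(x/cos(x), x)


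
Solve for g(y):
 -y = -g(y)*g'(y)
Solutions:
 g(y) = -sqrt(C1 + y^2)
 g(y) = sqrt(C1 + y^2)


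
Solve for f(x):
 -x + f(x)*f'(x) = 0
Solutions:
 f(x) = -sqrt(C1 + x^2)
 f(x) = sqrt(C1 + x^2)


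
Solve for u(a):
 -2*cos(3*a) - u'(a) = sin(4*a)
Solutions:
 u(a) = C1 - 2*sin(3*a)/3 + cos(4*a)/4


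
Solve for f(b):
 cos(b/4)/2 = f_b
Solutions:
 f(b) = C1 + 2*sin(b/4)


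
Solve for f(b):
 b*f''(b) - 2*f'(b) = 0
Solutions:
 f(b) = C1 + C2*b^3


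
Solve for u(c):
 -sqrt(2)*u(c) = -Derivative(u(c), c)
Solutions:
 u(c) = C1*exp(sqrt(2)*c)


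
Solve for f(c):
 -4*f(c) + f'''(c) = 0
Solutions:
 f(c) = C3*exp(2^(2/3)*c) + (C1*sin(2^(2/3)*sqrt(3)*c/2) + C2*cos(2^(2/3)*sqrt(3)*c/2))*exp(-2^(2/3)*c/2)


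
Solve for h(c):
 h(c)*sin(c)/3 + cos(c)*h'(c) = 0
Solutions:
 h(c) = C1*cos(c)^(1/3)


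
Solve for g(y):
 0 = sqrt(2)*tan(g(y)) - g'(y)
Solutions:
 g(y) = pi - asin(C1*exp(sqrt(2)*y))
 g(y) = asin(C1*exp(sqrt(2)*y))


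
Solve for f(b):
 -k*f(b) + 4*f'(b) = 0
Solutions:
 f(b) = C1*exp(b*k/4)


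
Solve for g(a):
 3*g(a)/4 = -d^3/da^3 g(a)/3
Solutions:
 g(a) = C3*exp(-2^(1/3)*3^(2/3)*a/2) + (C1*sin(3*2^(1/3)*3^(1/6)*a/4) + C2*cos(3*2^(1/3)*3^(1/6)*a/4))*exp(2^(1/3)*3^(2/3)*a/4)


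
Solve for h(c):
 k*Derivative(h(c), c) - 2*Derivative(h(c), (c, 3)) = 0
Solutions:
 h(c) = C1 + C2*exp(-sqrt(2)*c*sqrt(k)/2) + C3*exp(sqrt(2)*c*sqrt(k)/2)


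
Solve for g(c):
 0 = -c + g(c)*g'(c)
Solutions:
 g(c) = -sqrt(C1 + c^2)
 g(c) = sqrt(C1 + c^2)


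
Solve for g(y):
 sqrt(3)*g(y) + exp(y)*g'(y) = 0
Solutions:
 g(y) = C1*exp(sqrt(3)*exp(-y))


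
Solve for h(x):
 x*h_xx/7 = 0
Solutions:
 h(x) = C1 + C2*x


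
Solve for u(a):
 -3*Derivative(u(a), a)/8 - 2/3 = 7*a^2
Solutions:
 u(a) = C1 - 56*a^3/9 - 16*a/9


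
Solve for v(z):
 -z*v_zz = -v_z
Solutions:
 v(z) = C1 + C2*z^2


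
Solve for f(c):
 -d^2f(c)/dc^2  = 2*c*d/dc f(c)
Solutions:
 f(c) = C1 + C2*erf(c)


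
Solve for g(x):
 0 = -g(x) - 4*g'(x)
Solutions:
 g(x) = C1*exp(-x/4)


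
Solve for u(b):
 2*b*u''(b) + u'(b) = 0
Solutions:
 u(b) = C1 + C2*sqrt(b)


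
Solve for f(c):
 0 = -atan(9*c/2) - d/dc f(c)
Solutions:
 f(c) = C1 - c*atan(9*c/2) + log(81*c^2 + 4)/9


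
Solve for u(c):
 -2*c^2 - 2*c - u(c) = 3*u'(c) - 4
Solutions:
 u(c) = C1*exp(-c/3) - 2*c^2 + 10*c - 26


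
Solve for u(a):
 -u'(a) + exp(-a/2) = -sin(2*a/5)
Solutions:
 u(a) = C1 - 5*cos(2*a/5)/2 - 2*exp(-a/2)


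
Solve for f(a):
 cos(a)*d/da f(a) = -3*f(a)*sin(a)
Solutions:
 f(a) = C1*cos(a)^3


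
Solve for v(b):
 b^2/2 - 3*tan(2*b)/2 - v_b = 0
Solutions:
 v(b) = C1 + b^3/6 + 3*log(cos(2*b))/4


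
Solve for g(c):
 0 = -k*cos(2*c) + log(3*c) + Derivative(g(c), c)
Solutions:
 g(c) = C1 - c*log(c) - c*log(3) + c + k*sin(2*c)/2


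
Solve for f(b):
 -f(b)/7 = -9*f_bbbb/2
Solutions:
 f(b) = C1*exp(-2^(1/4)*sqrt(3)*7^(3/4)*b/21) + C2*exp(2^(1/4)*sqrt(3)*7^(3/4)*b/21) + C3*sin(2^(1/4)*sqrt(3)*7^(3/4)*b/21) + C4*cos(2^(1/4)*sqrt(3)*7^(3/4)*b/21)


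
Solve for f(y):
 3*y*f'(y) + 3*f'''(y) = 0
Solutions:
 f(y) = C1 + Integral(C2*airyai(-y) + C3*airybi(-y), y)


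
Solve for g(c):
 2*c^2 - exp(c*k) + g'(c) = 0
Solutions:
 g(c) = C1 - 2*c^3/3 + exp(c*k)/k


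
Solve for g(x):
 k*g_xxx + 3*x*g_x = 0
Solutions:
 g(x) = C1 + Integral(C2*airyai(3^(1/3)*x*(-1/k)^(1/3)) + C3*airybi(3^(1/3)*x*(-1/k)^(1/3)), x)


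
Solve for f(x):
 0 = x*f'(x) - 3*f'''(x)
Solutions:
 f(x) = C1 + Integral(C2*airyai(3^(2/3)*x/3) + C3*airybi(3^(2/3)*x/3), x)


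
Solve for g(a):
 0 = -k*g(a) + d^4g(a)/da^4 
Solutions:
 g(a) = C1*exp(-a*k^(1/4)) + C2*exp(a*k^(1/4)) + C3*exp(-I*a*k^(1/4)) + C4*exp(I*a*k^(1/4))


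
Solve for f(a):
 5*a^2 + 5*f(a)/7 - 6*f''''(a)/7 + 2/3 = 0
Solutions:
 f(a) = C1*exp(-5^(1/4)*6^(3/4)*a/6) + C2*exp(5^(1/4)*6^(3/4)*a/6) + C3*sin(5^(1/4)*6^(3/4)*a/6) + C4*cos(5^(1/4)*6^(3/4)*a/6) - 7*a^2 - 14/15


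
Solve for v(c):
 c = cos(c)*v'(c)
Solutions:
 v(c) = C1 + Integral(c/cos(c), c)


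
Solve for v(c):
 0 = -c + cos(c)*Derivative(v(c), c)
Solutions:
 v(c) = C1 + Integral(c/cos(c), c)


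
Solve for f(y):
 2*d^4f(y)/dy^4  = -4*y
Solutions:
 f(y) = C1 + C2*y + C3*y^2 + C4*y^3 - y^5/60


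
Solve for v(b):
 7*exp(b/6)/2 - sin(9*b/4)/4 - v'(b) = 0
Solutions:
 v(b) = C1 + 21*exp(b/6) + cos(9*b/4)/9


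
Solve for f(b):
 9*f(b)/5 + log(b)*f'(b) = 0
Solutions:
 f(b) = C1*exp(-9*li(b)/5)


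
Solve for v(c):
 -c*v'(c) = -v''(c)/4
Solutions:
 v(c) = C1 + C2*erfi(sqrt(2)*c)


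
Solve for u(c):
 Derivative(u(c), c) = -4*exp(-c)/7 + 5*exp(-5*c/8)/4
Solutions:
 u(c) = C1 + 4*exp(-c)/7 - 2*exp(-5*c/8)


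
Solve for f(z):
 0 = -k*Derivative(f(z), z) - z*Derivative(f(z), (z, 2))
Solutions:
 f(z) = C1 + z^(1 - re(k))*(C2*sin(log(z)*Abs(im(k))) + C3*cos(log(z)*im(k)))


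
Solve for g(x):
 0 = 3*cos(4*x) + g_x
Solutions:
 g(x) = C1 - 3*sin(4*x)/4


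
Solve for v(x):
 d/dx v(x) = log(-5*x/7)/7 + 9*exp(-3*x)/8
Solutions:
 v(x) = C1 + x*log(-x)/7 + x*(-log(7) - 1 + log(5))/7 - 3*exp(-3*x)/8


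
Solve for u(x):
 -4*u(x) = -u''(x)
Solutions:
 u(x) = C1*exp(-2*x) + C2*exp(2*x)


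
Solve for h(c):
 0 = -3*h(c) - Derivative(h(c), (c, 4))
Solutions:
 h(c) = (C1*sin(sqrt(2)*3^(1/4)*c/2) + C2*cos(sqrt(2)*3^(1/4)*c/2))*exp(-sqrt(2)*3^(1/4)*c/2) + (C3*sin(sqrt(2)*3^(1/4)*c/2) + C4*cos(sqrt(2)*3^(1/4)*c/2))*exp(sqrt(2)*3^(1/4)*c/2)


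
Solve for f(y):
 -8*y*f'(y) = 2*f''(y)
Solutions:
 f(y) = C1 + C2*erf(sqrt(2)*y)


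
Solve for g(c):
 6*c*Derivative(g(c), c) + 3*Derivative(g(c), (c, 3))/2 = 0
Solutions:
 g(c) = C1 + Integral(C2*airyai(-2^(2/3)*c) + C3*airybi(-2^(2/3)*c), c)


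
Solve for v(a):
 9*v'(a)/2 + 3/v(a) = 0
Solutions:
 v(a) = -sqrt(C1 - 12*a)/3
 v(a) = sqrt(C1 - 12*a)/3


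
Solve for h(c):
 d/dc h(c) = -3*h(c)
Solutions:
 h(c) = C1*exp(-3*c)


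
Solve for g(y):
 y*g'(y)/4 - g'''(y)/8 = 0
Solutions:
 g(y) = C1 + Integral(C2*airyai(2^(1/3)*y) + C3*airybi(2^(1/3)*y), y)


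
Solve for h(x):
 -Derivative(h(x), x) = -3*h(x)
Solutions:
 h(x) = C1*exp(3*x)


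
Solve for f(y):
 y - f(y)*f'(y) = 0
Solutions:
 f(y) = -sqrt(C1 + y^2)
 f(y) = sqrt(C1 + y^2)


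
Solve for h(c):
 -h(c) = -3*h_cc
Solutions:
 h(c) = C1*exp(-sqrt(3)*c/3) + C2*exp(sqrt(3)*c/3)


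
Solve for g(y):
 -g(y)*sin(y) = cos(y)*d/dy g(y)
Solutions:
 g(y) = C1*cos(y)


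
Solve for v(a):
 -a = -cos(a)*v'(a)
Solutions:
 v(a) = C1 + Integral(a/cos(a), a)


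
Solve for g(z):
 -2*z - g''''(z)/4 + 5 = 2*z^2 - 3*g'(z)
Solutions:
 g(z) = C1 + C4*exp(12^(1/3)*z) + 2*z^3/9 + z^2/3 - 5*z/3 + (C2*sin(2^(2/3)*3^(5/6)*z/2) + C3*cos(2^(2/3)*3^(5/6)*z/2))*exp(-12^(1/3)*z/2)


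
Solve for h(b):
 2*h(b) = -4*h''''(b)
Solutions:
 h(b) = (C1*sin(2^(1/4)*b/2) + C2*cos(2^(1/4)*b/2))*exp(-2^(1/4)*b/2) + (C3*sin(2^(1/4)*b/2) + C4*cos(2^(1/4)*b/2))*exp(2^(1/4)*b/2)


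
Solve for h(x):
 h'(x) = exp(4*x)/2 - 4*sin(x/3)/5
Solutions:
 h(x) = C1 + exp(4*x)/8 + 12*cos(x/3)/5


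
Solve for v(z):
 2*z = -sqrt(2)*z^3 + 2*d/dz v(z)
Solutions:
 v(z) = C1 + sqrt(2)*z^4/8 + z^2/2


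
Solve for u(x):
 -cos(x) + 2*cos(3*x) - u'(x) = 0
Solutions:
 u(x) = C1 - sin(x) + 2*sin(3*x)/3


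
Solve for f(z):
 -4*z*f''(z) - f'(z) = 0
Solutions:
 f(z) = C1 + C2*z^(3/4)


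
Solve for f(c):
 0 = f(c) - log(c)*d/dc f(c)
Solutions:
 f(c) = C1*exp(li(c))


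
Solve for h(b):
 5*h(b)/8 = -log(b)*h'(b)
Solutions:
 h(b) = C1*exp(-5*li(b)/8)


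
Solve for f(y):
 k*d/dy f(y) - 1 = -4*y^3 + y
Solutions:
 f(y) = C1 - y^4/k + y^2/(2*k) + y/k


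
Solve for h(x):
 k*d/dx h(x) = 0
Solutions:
 h(x) = C1


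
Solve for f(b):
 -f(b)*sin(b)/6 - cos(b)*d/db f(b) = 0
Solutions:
 f(b) = C1*cos(b)^(1/6)


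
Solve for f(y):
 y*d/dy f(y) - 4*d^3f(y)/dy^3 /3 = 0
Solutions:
 f(y) = C1 + Integral(C2*airyai(6^(1/3)*y/2) + C3*airybi(6^(1/3)*y/2), y)


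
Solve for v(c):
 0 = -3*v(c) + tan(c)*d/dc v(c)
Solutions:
 v(c) = C1*sin(c)^3


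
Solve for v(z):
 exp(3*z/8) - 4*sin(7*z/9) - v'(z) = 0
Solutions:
 v(z) = C1 + 8*exp(3*z/8)/3 + 36*cos(7*z/9)/7


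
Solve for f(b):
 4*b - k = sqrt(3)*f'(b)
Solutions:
 f(b) = C1 + 2*sqrt(3)*b^2/3 - sqrt(3)*b*k/3


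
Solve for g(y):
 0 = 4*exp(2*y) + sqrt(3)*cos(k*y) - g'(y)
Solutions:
 g(y) = C1 + 2*exp(2*y) + sqrt(3)*sin(k*y)/k


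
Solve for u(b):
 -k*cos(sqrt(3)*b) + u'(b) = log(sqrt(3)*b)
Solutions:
 u(b) = C1 + b*log(b) - b + b*log(3)/2 + sqrt(3)*k*sin(sqrt(3)*b)/3


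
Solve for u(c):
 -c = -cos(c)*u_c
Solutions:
 u(c) = C1 + Integral(c/cos(c), c)


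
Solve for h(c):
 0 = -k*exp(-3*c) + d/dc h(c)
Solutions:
 h(c) = C1 - k*exp(-3*c)/3


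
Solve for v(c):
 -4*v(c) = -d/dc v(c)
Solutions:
 v(c) = C1*exp(4*c)


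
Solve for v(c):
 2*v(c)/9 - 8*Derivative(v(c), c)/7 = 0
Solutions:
 v(c) = C1*exp(7*c/36)


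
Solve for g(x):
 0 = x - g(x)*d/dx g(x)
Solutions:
 g(x) = -sqrt(C1 + x^2)
 g(x) = sqrt(C1 + x^2)


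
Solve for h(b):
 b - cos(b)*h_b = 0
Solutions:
 h(b) = C1 + Integral(b/cos(b), b)


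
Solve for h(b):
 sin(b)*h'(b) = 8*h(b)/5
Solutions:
 h(b) = C1*(cos(b) - 1)^(4/5)/(cos(b) + 1)^(4/5)


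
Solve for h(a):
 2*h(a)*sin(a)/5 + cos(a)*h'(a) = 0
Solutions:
 h(a) = C1*cos(a)^(2/5)


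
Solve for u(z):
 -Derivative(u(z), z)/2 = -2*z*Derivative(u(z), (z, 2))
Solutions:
 u(z) = C1 + C2*z^(5/4)


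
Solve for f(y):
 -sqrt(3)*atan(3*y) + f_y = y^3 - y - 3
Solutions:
 f(y) = C1 + y^4/4 - y^2/2 - 3*y + sqrt(3)*(y*atan(3*y) - log(9*y^2 + 1)/6)


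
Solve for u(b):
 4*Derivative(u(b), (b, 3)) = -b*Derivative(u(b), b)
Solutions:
 u(b) = C1 + Integral(C2*airyai(-2^(1/3)*b/2) + C3*airybi(-2^(1/3)*b/2), b)


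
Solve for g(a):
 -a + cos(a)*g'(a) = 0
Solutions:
 g(a) = C1 + Integral(a/cos(a), a)


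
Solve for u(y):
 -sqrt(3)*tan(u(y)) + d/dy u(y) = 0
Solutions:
 u(y) = pi - asin(C1*exp(sqrt(3)*y))
 u(y) = asin(C1*exp(sqrt(3)*y))


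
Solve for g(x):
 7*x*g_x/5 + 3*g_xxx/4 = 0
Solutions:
 g(x) = C1 + Integral(C2*airyai(-15^(2/3)*28^(1/3)*x/15) + C3*airybi(-15^(2/3)*28^(1/3)*x/15), x)


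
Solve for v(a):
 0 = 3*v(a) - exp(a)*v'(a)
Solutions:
 v(a) = C1*exp(-3*exp(-a))


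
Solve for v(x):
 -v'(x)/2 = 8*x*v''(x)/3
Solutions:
 v(x) = C1 + C2*x^(13/16)


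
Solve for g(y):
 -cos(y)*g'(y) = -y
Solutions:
 g(y) = C1 + Integral(y/cos(y), y)


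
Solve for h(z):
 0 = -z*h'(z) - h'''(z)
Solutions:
 h(z) = C1 + Integral(C2*airyai(-z) + C3*airybi(-z), z)


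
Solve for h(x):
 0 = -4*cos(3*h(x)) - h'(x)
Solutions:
 h(x) = -asin((C1 + exp(24*x))/(C1 - exp(24*x)))/3 + pi/3
 h(x) = asin((C1 + exp(24*x))/(C1 - exp(24*x)))/3


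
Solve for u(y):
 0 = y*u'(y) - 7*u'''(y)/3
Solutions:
 u(y) = C1 + Integral(C2*airyai(3^(1/3)*7^(2/3)*y/7) + C3*airybi(3^(1/3)*7^(2/3)*y/7), y)


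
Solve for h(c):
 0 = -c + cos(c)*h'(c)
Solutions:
 h(c) = C1 + Integral(c/cos(c), c)


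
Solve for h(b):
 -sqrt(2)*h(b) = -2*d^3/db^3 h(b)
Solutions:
 h(b) = C3*exp(2^(5/6)*b/2) + (C1*sin(2^(5/6)*sqrt(3)*b/4) + C2*cos(2^(5/6)*sqrt(3)*b/4))*exp(-2^(5/6)*b/4)


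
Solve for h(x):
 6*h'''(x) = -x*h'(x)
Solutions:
 h(x) = C1 + Integral(C2*airyai(-6^(2/3)*x/6) + C3*airybi(-6^(2/3)*x/6), x)
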